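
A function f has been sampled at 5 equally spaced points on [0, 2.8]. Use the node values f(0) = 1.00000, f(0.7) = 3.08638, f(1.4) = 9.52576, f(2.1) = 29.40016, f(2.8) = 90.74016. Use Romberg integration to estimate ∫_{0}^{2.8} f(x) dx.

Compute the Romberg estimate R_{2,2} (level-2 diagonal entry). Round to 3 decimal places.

R_{0,0} (trapezoid, 1 panel, h=2.8000): 128.43622
R_{1,0} (trapezoid, 2 panels, h=1.4000): 77.55418
R_{2,0} (trapezoid, 4 panels, h=0.7000): 61.51767
R_{1,1} = 77.55418 + (77.55418 − 128.43622)/3 = 60.59350
R_{2,1} = 61.51767 + (61.51767 − 77.55418)/3 = 56.17217
R_{2,2} = 56.17217 + (56.17217 − 60.59350)/15 = 55.87741

55.877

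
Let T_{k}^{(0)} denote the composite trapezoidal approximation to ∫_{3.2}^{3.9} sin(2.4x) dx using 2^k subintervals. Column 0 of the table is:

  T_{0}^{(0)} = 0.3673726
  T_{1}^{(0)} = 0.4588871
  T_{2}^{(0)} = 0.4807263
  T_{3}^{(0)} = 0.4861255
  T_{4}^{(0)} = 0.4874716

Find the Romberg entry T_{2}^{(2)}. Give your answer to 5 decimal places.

T_{1}^{(1)} = (4·0.4588871 − 0.3673726) / 3 = 0.4893919
T_{2}^{(1)} = 0.4807263 + (0.4807263 − 0.4588871)/3 = 0.4880060
T_{2}^{(2)} = (16·0.4880060 − 0.4893919) / 15 = 0.4879136

0.48791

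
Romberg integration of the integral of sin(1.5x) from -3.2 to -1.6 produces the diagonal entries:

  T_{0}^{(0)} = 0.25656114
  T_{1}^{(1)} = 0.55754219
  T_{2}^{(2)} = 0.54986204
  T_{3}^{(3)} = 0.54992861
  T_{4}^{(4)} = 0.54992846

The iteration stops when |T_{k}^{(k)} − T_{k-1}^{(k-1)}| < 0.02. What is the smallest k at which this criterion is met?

k = 2

|T_{1}^{(1)} − T_{0}^{(0)}| = 0.30098105 ≥ 0.02
|T_{2}^{(2)} − T_{1}^{(1)}| = 0.00768015 < 0.02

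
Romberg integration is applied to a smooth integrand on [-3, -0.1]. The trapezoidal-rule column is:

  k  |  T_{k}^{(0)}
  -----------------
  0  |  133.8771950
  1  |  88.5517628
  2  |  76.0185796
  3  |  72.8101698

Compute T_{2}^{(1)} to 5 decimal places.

Richardson extrapolation on the trapezoidal column (denominator 4−1=3):
T_{2}^{(1)} = 76.0185796 + (76.0185796 − 88.5517628)/3 = 71.8408519

71.84085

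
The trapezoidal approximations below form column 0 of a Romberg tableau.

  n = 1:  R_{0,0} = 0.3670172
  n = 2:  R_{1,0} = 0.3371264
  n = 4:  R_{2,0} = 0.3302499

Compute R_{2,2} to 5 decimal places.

0.32801

Richardson extrapolation on the trapezoidal column (denominator 4−1=3):
R_{1,1} = (4·0.3371264 − 0.3670172) / 3 = 0.3271628
R_{2,1} = (4·0.3302499 − 0.3371264) / 3 = 0.3279577
R_{2,2} = (16·0.3279577 − 0.3271628) / 15 = 0.3280107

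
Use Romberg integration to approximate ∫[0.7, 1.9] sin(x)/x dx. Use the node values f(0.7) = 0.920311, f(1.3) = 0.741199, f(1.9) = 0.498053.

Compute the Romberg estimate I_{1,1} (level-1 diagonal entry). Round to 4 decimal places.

0.8766

I_{0,0} (trapezoid, 1 panel, h=1.2000): 0.851018
I_{1,0} (trapezoid, 2 panels, h=0.6000): 0.870229
I_{1,1} = 0.870229 + (0.870229 − 0.851018)/3 = 0.876633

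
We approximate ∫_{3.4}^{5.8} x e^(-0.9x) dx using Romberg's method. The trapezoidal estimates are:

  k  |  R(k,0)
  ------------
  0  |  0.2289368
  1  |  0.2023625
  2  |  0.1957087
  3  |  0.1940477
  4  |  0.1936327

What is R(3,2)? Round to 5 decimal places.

Richardson extrapolation on the trapezoidal column (denominator 4−1=3):
R(2,1) = (4·0.1957087 − 0.2023625) / 3 = 0.1934908
R(3,1) = (4·0.1940477 − 0.1957087) / 3 = 0.1934940
R(3,2) = (16·0.1934940 − 0.1934908) / 15 = 0.1934942

0.19349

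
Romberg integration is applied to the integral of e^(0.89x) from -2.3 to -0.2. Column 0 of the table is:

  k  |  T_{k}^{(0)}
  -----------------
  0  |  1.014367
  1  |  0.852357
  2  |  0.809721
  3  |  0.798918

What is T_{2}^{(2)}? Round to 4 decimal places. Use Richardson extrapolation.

0.7953

T_{1}^{(1)} = (4·0.852357 − 1.014367) / 3 = 0.798354
T_{2}^{(1)} = 0.809721 + (0.809721 − 0.852357)/3 = 0.795509
T_{2}^{(2)} = 0.795509 + (0.795509 − 0.798354)/15 = 0.795319
(Column j=1 coincides with Simpson's rule on the same nodes.)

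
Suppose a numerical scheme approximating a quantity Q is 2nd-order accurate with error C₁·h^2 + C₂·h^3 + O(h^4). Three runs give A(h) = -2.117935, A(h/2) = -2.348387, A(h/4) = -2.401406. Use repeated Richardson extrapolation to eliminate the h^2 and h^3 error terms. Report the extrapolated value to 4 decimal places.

-2.4182

First eliminate the h^2 term (factor 2^2 = 4):
  B₁ = (4·(-2.348387) − (-2.117935))/3 = -2.425204
  B₂ = (4·(-2.401406) − (-2.348387))/3 = -2.419079
Then eliminate the h^3 term (factor 2^3 = 8):
  (8·(-2.419079) − (-2.425204))/7 = -2.418204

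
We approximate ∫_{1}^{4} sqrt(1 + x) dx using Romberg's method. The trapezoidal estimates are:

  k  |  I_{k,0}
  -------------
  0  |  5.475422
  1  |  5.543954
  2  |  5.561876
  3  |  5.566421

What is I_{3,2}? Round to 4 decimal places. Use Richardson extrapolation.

5.5679

I_{2,1} = (4·5.561876 − 5.543954) / 3 = 5.567850
I_{3,1} = 5.566421 + (5.566421 − 5.561876)/3 = 5.567936
I_{3,2} = 5.567936 + (5.567936 − 5.567850)/15 = 5.567942
(Column j=1 coincides with Simpson's rule on the same nodes.)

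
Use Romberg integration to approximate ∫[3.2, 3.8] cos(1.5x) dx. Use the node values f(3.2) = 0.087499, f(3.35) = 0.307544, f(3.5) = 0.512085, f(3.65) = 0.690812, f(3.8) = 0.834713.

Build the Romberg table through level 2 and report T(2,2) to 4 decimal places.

T(0,0) (trapezoid, 1 panel, h=0.6000): 0.276664
T(1,0) (trapezoid, 2 panels, h=0.3000): 0.291957
T(2,0) (trapezoid, 4 panels, h=0.1500): 0.295732
T(1,1) = 0.291957 + (0.291957 − 0.276664)/3 = 0.297055
T(2,1) = 0.295732 + (0.295732 − 0.291957)/3 = 0.296990
T(2,2) = 0.296990 + (0.296990 − 0.297055)/15 = 0.296986

0.2970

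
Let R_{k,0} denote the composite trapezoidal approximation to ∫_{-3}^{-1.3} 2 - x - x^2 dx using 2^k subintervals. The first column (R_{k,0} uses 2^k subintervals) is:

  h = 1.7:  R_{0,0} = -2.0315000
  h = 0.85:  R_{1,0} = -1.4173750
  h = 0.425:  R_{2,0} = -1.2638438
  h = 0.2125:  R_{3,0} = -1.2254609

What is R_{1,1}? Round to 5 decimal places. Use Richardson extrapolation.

R_{1,1} = -1.4173750 + (-1.4173750 − (-2.0315000))/3 = -1.2126667
(Column j=1 coincides with Simpson's rule on the same nodes.)

-1.21267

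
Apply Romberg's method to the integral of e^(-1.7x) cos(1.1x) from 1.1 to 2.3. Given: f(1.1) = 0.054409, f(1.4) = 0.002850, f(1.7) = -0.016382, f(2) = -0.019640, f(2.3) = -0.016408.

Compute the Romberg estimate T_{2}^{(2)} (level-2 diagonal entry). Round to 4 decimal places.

-0.0062

T_{0}^{(0)} (trapezoid, 1 panel, h=1.2000): 0.022801
T_{1}^{(0)} (trapezoid, 2 panels, h=0.6000): 0.001571
T_{2}^{(0)} (trapezoid, 4 panels, h=0.3000): -0.004251
T_{1}^{(1)} = 0.001571 + (0.001571 − 0.022801)/3 = -0.005506
T_{2}^{(1)} = -0.004251 + (-0.004251 − 0.001571)/3 = -0.006192
T_{2}^{(2)} = -0.006192 + (-0.006192 − (-0.005506))/15 = -0.006238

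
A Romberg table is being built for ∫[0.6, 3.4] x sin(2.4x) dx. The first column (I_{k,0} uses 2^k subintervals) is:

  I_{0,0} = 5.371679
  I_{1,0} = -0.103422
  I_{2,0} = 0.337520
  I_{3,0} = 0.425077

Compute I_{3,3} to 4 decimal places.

I_{1,1} = (4·(-0.103422) − 5.371679) / 3 = -1.928456
I_{2,1} = (4·0.337520 − (-0.103422)) / 3 = 0.484501
I_{3,1} = 0.425077 + (0.425077 − 0.337520)/3 = 0.454263
I_{2,2} = 0.484501 + (0.484501 − (-1.928456))/15 = 0.645365
I_{3,2} = (16·0.454263 − 0.484501) / 15 = 0.452247
I_{3,3} = (64·0.452247 − 0.645365) / 63 = 0.449182

0.4492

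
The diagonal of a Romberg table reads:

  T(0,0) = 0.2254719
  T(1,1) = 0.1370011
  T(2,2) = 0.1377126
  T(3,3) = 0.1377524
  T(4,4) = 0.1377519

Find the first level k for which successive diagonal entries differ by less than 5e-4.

k = 3

|T(1,1) − T(0,0)| = 0.0884708 ≥ 5e-4
|T(2,2) − T(1,1)| = 0.0007115 ≥ 5e-4
|T(3,3) − T(2,2)| = 0.0000398 < 5e-4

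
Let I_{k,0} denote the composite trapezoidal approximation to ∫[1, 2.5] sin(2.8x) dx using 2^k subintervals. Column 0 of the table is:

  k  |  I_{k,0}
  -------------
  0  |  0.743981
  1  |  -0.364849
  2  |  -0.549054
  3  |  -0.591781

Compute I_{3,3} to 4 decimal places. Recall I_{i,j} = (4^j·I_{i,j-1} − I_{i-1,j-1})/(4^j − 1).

Richardson extrapolation on the trapezoidal column (denominator 4−1=3):
I_{1,1} = (4·(-0.364849) − 0.743981) / 3 = -0.734459
I_{2,1} = -0.549054 + (-0.549054 − (-0.364849))/3 = -0.610456
I_{3,1} = -0.591781 + (-0.591781 − (-0.549054))/3 = -0.606023
I_{2,2} = (16·(-0.610456) − (-0.734459)) / 15 = -0.602189
I_{3,2} = (16·(-0.606023) − (-0.610456)) / 15 = -0.605727
I_{3,3} = (64·(-0.605727) − (-0.602189)) / 63 = -0.605783

-0.6058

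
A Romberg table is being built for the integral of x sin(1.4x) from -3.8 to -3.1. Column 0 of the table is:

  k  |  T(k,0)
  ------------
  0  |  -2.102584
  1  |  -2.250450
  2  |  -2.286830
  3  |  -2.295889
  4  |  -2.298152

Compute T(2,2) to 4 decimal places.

T(1,1) = (4·(-2.250450) − (-2.102584)) / 3 = -2.299739
T(2,1) = -2.286830 + (-2.286830 − (-2.250450))/3 = -2.298957
T(2,2) = -2.298957 + (-2.298957 − (-2.299739))/15 = -2.298905

-2.2989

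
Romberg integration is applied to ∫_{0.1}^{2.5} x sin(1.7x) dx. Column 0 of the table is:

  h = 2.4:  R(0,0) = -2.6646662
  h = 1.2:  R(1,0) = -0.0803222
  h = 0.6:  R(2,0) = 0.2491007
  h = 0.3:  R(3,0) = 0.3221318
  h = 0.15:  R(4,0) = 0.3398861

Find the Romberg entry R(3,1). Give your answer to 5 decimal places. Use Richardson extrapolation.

Richardson extrapolation on the trapezoidal column (denominator 4−1=3):
R(3,1) = 0.3221318 + (0.3221318 − 0.2491007)/3 = 0.3464755

0.34648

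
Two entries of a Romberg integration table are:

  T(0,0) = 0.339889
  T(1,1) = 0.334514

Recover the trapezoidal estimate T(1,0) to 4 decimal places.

From T(1,1) = (4·T(1,0) − T(0,0))/3, solve for T(1,0):
4·T(1,0) = 3·0.334514 + 0.339889 = 1.343431
T(1,0) = 0.335858

0.3359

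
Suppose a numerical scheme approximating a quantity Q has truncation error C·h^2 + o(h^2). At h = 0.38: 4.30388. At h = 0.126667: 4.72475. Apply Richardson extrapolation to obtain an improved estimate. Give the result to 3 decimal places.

Extrapolated value = (9·A(h/3) − A(h)) / (9 − 1)
= (9·4.72475 − 4.30388) / 8
= 38.21887 / 8 = 4.77736

4.777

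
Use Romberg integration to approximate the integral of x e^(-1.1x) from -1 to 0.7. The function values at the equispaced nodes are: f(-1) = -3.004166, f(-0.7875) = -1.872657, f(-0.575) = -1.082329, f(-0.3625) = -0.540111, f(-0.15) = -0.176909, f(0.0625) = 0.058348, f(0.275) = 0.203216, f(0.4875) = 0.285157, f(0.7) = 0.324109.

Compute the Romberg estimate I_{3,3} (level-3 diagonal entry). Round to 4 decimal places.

-0.9256

I_{0,0} (trapezoid, 1 panel, h=1.7000): -2.278048
I_{1,0} (trapezoid, 2 panels, h=0.8500): -1.289397
I_{2,0} (trapezoid, 4 panels, h=0.4250): -1.018321
I_{3,0} (trapezoid, 8 panels, h=0.2125): -0.948879
I_{1,1} = -1.289397 + (-1.289397 − (-2.278048))/3 = -0.959847
I_{2,1} = -1.018321 + (-1.018321 − (-1.289397))/3 = -0.927962
I_{3,1} = -0.948879 + (-0.948879 − (-1.018321))/3 = -0.925732
I_{2,2} = -0.927962 + (-0.927962 − (-0.959847))/15 = -0.925836
I_{3,2} = -0.925732 + (-0.925732 − (-0.927962))/15 = -0.925583
I_{3,3} = -0.925583 + (-0.925583 − (-0.925836))/63 = -0.925579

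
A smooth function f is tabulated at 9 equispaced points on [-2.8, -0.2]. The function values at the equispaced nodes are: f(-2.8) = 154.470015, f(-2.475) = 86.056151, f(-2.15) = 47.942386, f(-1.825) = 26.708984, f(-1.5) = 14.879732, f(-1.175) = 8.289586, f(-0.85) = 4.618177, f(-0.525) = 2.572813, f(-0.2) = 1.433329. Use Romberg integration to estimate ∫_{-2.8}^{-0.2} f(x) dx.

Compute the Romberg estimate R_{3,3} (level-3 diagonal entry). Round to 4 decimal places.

85.0225

R_{0,0} (trapezoid, 1 panel, h=2.6000): 202.674347
R_{1,0} (trapezoid, 2 panels, h=1.3000): 120.680825
R_{2,0} (trapezoid, 4 panels, h=0.6500): 94.504779
R_{3,0} (trapezoid, 8 panels, h=0.3250): 87.431338
R_{1,1} = 120.680825 + (120.680825 − 202.674347)/3 = 93.349651
R_{2,1} = 94.504779 + (94.504779 − 120.680825)/3 = 85.779430
R_{3,1} = 87.431338 + (87.431338 − 94.504779)/3 = 85.073524
R_{2,2} = 85.779430 + (85.779430 − 93.349651)/15 = 85.274749
R_{3,2} = 85.073524 + (85.073524 − 85.779430)/15 = 85.026464
R_{3,3} = 85.026464 + (85.026464 − 85.274749)/63 = 85.022523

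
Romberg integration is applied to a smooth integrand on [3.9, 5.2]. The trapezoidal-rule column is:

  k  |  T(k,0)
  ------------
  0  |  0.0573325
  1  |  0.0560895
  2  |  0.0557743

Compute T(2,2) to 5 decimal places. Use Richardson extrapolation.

0.05567

Richardson extrapolation on the trapezoidal column (denominator 4−1=3):
T(1,1) = (4·0.0560895 − 0.0573325) / 3 = 0.0556752
T(2,1) = (4·0.0557743 − 0.0560895) / 3 = 0.0556692
T(2,2) = 0.0556692 + (0.0556692 − 0.0556752)/15 = 0.0556688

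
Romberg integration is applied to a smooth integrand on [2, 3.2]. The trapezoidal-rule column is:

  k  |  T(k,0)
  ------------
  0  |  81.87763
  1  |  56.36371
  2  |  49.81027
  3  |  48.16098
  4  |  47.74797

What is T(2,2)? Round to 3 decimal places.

47.610

Richardson extrapolation on the trapezoidal column (denominator 4−1=3):
T(1,1) = (4·56.36371 − 81.87763) / 3 = 47.85907
T(2,1) = (4·49.81027 − 56.36371) / 3 = 47.62579
T(2,2) = (16·47.62579 − 47.85907) / 15 = 47.61024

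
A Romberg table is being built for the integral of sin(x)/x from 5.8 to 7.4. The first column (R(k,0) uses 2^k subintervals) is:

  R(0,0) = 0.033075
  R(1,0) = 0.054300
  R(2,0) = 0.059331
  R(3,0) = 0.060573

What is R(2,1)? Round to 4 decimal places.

Richardson extrapolation on the trapezoidal column (denominator 4−1=3):
R(2,1) = 0.059331 + (0.059331 − 0.054300)/3 = 0.061008

0.0610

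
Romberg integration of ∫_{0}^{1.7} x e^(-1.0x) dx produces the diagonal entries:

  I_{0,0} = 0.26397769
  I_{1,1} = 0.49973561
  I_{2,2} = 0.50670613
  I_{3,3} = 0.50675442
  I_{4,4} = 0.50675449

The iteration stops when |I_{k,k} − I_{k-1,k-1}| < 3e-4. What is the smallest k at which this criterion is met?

|I_{1,1} − I_{0,0}| = 0.23575792 ≥ 3e-4
|I_{2,2} − I_{1,1}| = 0.00697052 ≥ 3e-4
|I_{3,3} − I_{2,2}| = 0.00004829 < 3e-4

k = 3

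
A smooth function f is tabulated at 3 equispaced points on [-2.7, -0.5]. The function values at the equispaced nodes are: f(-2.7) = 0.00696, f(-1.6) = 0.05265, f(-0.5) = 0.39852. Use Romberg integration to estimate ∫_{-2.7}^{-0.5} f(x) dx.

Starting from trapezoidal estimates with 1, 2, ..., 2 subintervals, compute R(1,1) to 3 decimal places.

0.226

R(0,0) (trapezoid, 1 panel, h=2.2000): 0.44603
R(1,0) (trapezoid, 2 panels, h=1.1000): 0.28093
R(1,1) = 0.28093 + (0.28093 − 0.44603)/3 = 0.22590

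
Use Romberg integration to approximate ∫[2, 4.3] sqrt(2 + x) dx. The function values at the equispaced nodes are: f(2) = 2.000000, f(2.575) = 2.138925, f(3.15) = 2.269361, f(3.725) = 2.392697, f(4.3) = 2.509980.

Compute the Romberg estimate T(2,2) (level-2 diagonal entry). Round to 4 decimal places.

T(0,0) (trapezoid, 1 panel, h=2.3000): 5.186477
T(1,0) (trapezoid, 2 panels, h=1.1500): 5.203004
T(2,0) (trapezoid, 4 panels, h=0.5750): 5.207184
T(1,1) = 5.203004 + (5.203004 − 5.186477)/3 = 5.208513
T(2,1) = 5.207184 + (5.207184 − 5.203004)/3 = 5.208577
T(2,2) = 5.208577 + (5.208577 − 5.208513)/15 = 5.208581

5.2086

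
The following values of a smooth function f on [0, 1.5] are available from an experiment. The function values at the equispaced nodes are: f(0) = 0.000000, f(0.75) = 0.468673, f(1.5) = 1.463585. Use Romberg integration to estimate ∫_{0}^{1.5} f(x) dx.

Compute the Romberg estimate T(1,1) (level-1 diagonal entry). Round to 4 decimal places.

T(0,0) (trapezoid, 1 panel, h=1.5000): 1.097689
T(1,0) (trapezoid, 2 panels, h=0.7500): 0.900349
T(1,1) = 0.900349 + (0.900349 − 1.097689)/3 = 0.834569

0.8346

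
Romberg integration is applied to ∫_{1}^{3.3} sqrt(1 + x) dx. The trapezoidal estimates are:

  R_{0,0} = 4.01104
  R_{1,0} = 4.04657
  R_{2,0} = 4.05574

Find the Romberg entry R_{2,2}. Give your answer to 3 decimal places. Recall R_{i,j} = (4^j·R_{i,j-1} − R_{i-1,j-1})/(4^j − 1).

R_{1,1} = 4.04657 + (4.04657 − 4.01104)/3 = 4.05841
R_{2,1} = (4·4.05574 − 4.04657) / 3 = 4.05880
R_{2,2} = (16·4.05880 − 4.05841) / 15 = 4.05883

4.059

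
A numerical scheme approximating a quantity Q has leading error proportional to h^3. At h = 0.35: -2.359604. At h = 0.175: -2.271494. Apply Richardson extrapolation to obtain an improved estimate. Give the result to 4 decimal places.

-2.2589

The leading error scales as h^3; refining by a factor of 2 reduces it by 2^3 = 8.
Extrapolated value = (8·A(h/2) − A(h)) / (8 − 1)
= (8·(-2.271494) − (-2.359604)) / 7
= -15.812348 / 7 = -2.258907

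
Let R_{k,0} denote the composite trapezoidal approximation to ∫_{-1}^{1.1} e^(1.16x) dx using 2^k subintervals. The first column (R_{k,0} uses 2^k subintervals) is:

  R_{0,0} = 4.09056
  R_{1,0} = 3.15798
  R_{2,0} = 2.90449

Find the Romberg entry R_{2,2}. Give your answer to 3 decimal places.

R_{1,1} = (4·3.15798 − 4.09056) / 3 = 2.84712
R_{2,1} = (4·2.90449 − 3.15798) / 3 = 2.81999
R_{2,2} = 2.81999 + (2.81999 − 2.84712)/15 = 2.81818
(Column j=1 coincides with Simpson's rule on the same nodes.)

2.818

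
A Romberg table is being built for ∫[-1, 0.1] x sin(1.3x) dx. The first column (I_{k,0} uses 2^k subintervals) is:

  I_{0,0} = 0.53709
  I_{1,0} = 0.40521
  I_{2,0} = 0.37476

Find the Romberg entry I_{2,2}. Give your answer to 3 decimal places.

Richardson extrapolation on the trapezoidal column (denominator 4−1=3):
I_{1,1} = (4·0.40521 − 0.53709) / 3 = 0.36125
I_{2,1} = 0.37476 + (0.37476 − 0.40521)/3 = 0.36461
I_{2,2} = (16·0.36461 − 0.36125) / 15 = 0.36483

0.365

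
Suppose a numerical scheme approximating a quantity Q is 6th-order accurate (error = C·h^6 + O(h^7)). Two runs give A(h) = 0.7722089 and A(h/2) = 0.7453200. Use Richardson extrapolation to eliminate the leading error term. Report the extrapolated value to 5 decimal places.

Extrapolated value = (64·A(h/2) − A(h)) / (64 − 1)
= (64·0.7453200 − 0.7722089) / 63
= 46.9282711 / 63 = 0.7448932

0.74489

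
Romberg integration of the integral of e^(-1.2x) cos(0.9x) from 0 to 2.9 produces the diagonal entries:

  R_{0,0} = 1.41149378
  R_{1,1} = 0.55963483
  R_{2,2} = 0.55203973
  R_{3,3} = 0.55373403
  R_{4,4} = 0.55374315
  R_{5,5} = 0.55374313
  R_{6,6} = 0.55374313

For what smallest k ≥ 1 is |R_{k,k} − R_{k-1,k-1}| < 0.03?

k = 2

|R_{1,1} − R_{0,0}| = 0.85185895 ≥ 0.03
|R_{2,2} − R_{1,1}| = 0.00759510 < 0.03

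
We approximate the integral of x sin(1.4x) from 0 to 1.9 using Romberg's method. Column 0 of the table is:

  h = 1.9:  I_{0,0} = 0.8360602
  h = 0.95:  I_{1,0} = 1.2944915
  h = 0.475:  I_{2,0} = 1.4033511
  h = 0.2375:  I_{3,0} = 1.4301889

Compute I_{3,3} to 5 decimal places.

1.43910

Richardson extrapolation on the trapezoidal column (denominator 4−1=3):
I_{1,1} = (4·1.2944915 − 0.8360602) / 3 = 1.4473019
I_{2,1} = 1.4033511 + (1.4033511 − 1.2944915)/3 = 1.4396376
I_{3,1} = 1.4301889 + (1.4301889 − 1.4033511)/3 = 1.4391348
I_{2,2} = 1.4396376 + (1.4396376 − 1.4473019)/15 = 1.4391266
I_{3,2} = (16·1.4391348 − 1.4396376) / 15 = 1.4391013
I_{3,3} = 1.4391013 + (1.4391013 − 1.4391266)/63 = 1.4391009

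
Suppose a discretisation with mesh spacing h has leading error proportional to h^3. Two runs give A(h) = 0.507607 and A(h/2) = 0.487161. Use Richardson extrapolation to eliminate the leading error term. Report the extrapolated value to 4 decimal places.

Extrapolated value = (8·A(h/2) − A(h)) / (8 − 1)
= (8·0.487161 − 0.507607) / 7
= 3.389681 / 7 = 0.484240

0.4842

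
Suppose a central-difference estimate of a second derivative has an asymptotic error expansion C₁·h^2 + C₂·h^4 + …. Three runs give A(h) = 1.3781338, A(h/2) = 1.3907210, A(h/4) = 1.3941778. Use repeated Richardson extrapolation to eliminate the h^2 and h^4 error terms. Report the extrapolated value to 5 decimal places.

First eliminate the h^2 term (factor 2^2 = 4):
  B₁ = (4·1.3907210 − 1.3781338)/3 = 1.3949167
  B₂ = (4·1.3941778 − 1.3907210)/3 = 1.3953301
Then eliminate the h^4 term (factor 2^4 = 16):
  (16·1.3953301 − 1.3949167)/15 = 1.3953577

1.39536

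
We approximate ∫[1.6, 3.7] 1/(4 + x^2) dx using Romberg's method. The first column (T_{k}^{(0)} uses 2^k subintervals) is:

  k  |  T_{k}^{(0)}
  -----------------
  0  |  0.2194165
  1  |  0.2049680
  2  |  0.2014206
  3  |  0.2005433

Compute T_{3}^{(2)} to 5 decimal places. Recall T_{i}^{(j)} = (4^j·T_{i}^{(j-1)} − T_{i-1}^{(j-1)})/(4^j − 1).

T_{2}^{(1)} = 0.2014206 + (0.2014206 − 0.2049680)/3 = 0.2002381
T_{3}^{(1)} = 0.2005433 + (0.2005433 − 0.2014206)/3 = 0.2002509
T_{3}^{(2)} = (16·0.2002509 − 0.2002381) / 15 = 0.2002518

0.20025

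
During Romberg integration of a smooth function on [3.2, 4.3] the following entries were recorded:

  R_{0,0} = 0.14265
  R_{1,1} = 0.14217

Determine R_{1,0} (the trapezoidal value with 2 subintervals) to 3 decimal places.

0.142

From R_{1,1} = (4·R_{1,0} − R_{0,0})/3, solve for R_{1,0}:
4·R_{1,0} = 3·0.14217 + 0.14265 = 0.56916
R_{1,0} = 0.14229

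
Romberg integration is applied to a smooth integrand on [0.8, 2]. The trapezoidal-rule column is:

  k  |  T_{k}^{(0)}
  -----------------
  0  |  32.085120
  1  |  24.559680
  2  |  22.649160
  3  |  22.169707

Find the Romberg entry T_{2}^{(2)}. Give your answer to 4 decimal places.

T_{1}^{(1)} = 24.559680 + (24.559680 − 32.085120)/3 = 22.051200
T_{2}^{(1)} = 22.649160 + (22.649160 − 24.559680)/3 = 22.012320
T_{2}^{(2)} = (16·22.012320 − 22.051200) / 15 = 22.009728

22.0097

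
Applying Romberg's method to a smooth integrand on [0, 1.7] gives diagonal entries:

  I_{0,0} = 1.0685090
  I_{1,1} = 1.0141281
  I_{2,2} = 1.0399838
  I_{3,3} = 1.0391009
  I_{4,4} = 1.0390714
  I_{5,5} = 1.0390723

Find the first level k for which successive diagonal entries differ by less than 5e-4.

k = 4

|I_{1,1} − I_{0,0}| = 0.0543809 ≥ 5e-4
|I_{2,2} − I_{1,1}| = 0.0258557 ≥ 5e-4
|I_{3,3} − I_{2,2}| = 0.0008829 ≥ 5e-4
|I_{4,4} − I_{3,3}| = 0.0000295 < 5e-4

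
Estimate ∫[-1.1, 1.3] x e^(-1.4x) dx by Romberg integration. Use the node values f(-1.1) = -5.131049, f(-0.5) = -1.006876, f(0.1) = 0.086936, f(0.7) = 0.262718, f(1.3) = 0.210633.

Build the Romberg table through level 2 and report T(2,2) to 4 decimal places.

-1.5257

T(0,0) (trapezoid, 1 panel, h=2.4000): -5.904499
T(1,0) (trapezoid, 2 panels, h=1.2000): -2.847926
T(2,0) (trapezoid, 4 panels, h=0.6000): -1.870458
T(1,1) = -2.847926 + (-2.847926 − (-5.904499))/3 = -1.829068
T(2,1) = -1.870458 + (-1.870458 − (-2.847926))/3 = -1.544635
T(2,2) = -1.544635 + (-1.544635 − (-1.829068))/15 = -1.525673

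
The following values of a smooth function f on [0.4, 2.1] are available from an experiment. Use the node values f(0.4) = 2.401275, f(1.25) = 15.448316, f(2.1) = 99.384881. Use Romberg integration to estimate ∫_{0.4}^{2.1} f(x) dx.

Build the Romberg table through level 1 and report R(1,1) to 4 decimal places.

R(0,0) (trapezoid, 1 panel, h=1.7000): 86.518233
R(1,0) (trapezoid, 2 panels, h=0.8500): 56.390185
R(1,1) = 56.390185 + (56.390185 − 86.518233)/3 = 46.347502

46.3475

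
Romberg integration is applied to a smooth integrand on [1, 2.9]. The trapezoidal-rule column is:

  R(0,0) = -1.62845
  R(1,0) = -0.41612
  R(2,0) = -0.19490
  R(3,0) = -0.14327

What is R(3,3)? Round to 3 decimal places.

Richardson extrapolation on the trapezoidal column (denominator 4−1=3):
R(1,1) = -0.41612 + (-0.41612 − (-1.62845))/3 = -0.01201
R(2,1) = -0.19490 + (-0.19490 − (-0.41612))/3 = -0.12116
R(3,1) = (4·(-0.14327) − (-0.19490)) / 3 = -0.12606
R(2,2) = (16·(-0.12116) − (-0.01201)) / 15 = -0.12844
R(3,2) = (16·(-0.12606) − (-0.12116)) / 15 = -0.12639
R(3,3) = (64·(-0.12639) − (-0.12844)) / 63 = -0.12636

-0.126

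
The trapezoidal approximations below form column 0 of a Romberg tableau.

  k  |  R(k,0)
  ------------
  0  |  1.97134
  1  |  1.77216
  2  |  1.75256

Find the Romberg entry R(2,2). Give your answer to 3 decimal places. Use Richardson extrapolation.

1.749

R(1,1) = (4·1.77216 − 1.97134) / 3 = 1.70577
R(2,1) = 1.75256 + (1.75256 − 1.77216)/3 = 1.74603
R(2,2) = 1.74603 + (1.74603 − 1.70577)/15 = 1.74871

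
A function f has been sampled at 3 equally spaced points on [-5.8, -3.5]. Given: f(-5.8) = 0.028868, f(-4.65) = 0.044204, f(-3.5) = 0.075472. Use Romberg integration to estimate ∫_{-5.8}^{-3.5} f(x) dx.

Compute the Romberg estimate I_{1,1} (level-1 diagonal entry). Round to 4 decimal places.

I_{0,0} (trapezoid, 1 panel, h=2.3000): 0.119991
I_{1,0} (trapezoid, 2 panels, h=1.1500): 0.110830
I_{1,1} = 0.110830 + (0.110830 − 0.119991)/3 = 0.107776

0.1078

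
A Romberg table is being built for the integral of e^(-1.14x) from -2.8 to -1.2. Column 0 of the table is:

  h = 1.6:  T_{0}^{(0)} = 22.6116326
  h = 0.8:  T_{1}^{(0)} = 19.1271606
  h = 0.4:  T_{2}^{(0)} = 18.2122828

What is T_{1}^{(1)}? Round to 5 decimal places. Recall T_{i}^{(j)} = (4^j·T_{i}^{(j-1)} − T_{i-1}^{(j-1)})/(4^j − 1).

Richardson extrapolation on the trapezoidal column (denominator 4−1=3):
T_{1}^{(1)} = (4·19.1271606 − 22.6116326) / 3 = 17.9656699

17.96567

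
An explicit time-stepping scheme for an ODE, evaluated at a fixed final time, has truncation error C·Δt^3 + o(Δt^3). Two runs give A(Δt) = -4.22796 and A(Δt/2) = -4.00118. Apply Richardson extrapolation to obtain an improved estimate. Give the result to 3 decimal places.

The leading error scales as Δt^3; refining by a factor of 2 reduces it by 2^3 = 8.
Extrapolated value = (8·A(Δt/2) − A(Δt)) / (8 − 1)
= (8·(-4.00118) − (-4.22796)) / 7
= -27.78148 / 7 = -3.96878

-3.969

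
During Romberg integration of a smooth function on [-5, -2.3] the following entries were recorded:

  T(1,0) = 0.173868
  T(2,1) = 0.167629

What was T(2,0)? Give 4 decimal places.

0.1692

From T(2,1) = (4·T(2,0) − T(1,0))/3, solve for T(2,0):
4·T(2,0) = 3·0.167629 + 0.173868 = 0.676755
T(2,0) = 0.169189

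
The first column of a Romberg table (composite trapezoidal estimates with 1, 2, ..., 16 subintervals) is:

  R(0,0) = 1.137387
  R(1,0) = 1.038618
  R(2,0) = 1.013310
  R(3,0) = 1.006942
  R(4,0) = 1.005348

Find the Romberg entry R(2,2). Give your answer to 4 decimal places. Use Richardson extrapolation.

Richardson extrapolation on the trapezoidal column (denominator 4−1=3):
R(1,1) = (4·1.038618 − 1.137387) / 3 = 1.005695
R(2,1) = (4·1.013310 − 1.038618) / 3 = 1.004874
R(2,2) = (16·1.004874 − 1.005695) / 15 = 1.004819

1.0048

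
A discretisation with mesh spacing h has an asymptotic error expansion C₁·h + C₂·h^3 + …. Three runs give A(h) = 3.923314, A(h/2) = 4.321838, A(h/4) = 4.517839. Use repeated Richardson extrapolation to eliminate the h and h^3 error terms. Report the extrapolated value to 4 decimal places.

First eliminate the h term (factor 2^1 = 2):
  B₁ = (2·4.321838 − 3.923314)/1 = 4.720362
  B₂ = (2·4.517839 − 4.321838)/1 = 4.713840
Then eliminate the h^3 term (factor 2^3 = 8):
  (8·4.713840 − 4.720362)/7 = 4.712908

4.7129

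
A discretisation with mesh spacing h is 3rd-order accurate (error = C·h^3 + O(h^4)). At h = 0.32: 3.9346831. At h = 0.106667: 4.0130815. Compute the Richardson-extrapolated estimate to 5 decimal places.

4.01610

The leading error scales as h^3; refining by a factor of 3 reduces it by 3^3 = 27.
Extrapolated value = (27·A(h/3) − A(h)) / (27 − 1)
= (27·4.0130815 − 3.9346831) / 26
= 104.4185174 / 26 = 4.0160968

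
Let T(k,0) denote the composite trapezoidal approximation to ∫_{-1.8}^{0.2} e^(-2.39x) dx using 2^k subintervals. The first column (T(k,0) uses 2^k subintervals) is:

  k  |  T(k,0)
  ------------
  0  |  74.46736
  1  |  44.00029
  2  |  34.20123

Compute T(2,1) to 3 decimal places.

30.935

Richardson extrapolation on the trapezoidal column (denominator 4−1=3):
T(2,1) = (4·34.20123 − 44.00029) / 3 = 30.93488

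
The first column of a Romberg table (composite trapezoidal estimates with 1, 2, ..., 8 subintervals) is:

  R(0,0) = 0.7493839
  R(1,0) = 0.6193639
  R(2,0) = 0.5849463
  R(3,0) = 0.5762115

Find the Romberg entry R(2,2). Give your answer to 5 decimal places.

0.57330

Richardson extrapolation on the trapezoidal column (denominator 4−1=3):
R(1,1) = (4·0.6193639 − 0.7493839) / 3 = 0.5760239
R(2,1) = 0.5849463 + (0.5849463 − 0.6193639)/3 = 0.5734738
R(2,2) = (16·0.5734738 − 0.5760239) / 15 = 0.5733038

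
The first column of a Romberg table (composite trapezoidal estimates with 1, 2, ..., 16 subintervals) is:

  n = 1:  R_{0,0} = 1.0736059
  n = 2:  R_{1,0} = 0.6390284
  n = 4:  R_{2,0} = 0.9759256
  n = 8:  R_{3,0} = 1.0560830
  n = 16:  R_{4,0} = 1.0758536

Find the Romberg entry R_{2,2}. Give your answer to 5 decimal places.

Richardson extrapolation on the trapezoidal column (denominator 4−1=3):
R_{1,1} = (4·0.6390284 − 1.0736059) / 3 = 0.4941692
R_{2,1} = 0.9759256 + (0.9759256 − 0.6390284)/3 = 1.0882247
R_{2,2} = 1.0882247 + (1.0882247 − 0.4941692)/15 = 1.1278284

1.12783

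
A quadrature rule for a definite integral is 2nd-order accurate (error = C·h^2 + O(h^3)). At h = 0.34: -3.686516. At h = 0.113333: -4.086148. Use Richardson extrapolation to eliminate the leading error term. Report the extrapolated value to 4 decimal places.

The leading error scales as h^2; refining by a factor of 3 reduces it by 3^2 = 9.
Extrapolated value = (9·A(h/3) − A(h)) / (9 − 1)
= (9·(-4.086148) − (-3.686516)) / 8
= -33.088816 / 8 = -4.136102

-4.1361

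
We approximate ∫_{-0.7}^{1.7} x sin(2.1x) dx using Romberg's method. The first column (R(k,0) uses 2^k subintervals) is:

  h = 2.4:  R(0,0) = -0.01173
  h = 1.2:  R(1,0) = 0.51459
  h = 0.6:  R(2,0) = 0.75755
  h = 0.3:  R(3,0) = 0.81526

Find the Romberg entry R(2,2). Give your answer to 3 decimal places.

0.848

Richardson extrapolation on the trapezoidal column (denominator 4−1=3):
R(1,1) = (4·0.51459 − (-0.01173)) / 3 = 0.69003
R(2,1) = 0.75755 + (0.75755 − 0.51459)/3 = 0.83854
R(2,2) = (16·0.83854 − 0.69003) / 15 = 0.84844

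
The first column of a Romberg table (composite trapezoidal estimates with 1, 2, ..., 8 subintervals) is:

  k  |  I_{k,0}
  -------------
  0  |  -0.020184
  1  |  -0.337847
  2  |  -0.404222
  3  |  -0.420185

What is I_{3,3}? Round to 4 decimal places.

-0.4255

Richardson extrapolation on the trapezoidal column (denominator 4−1=3):
I_{1,1} = -0.337847 + (-0.337847 − (-0.020184))/3 = -0.443735
I_{2,1} = -0.404222 + (-0.404222 − (-0.337847))/3 = -0.426347
I_{3,1} = -0.420185 + (-0.420185 − (-0.404222))/3 = -0.425506
I_{2,2} = (16·(-0.426347) − (-0.443735)) / 15 = -0.425188
I_{3,2} = -0.425506 + (-0.425506 − (-0.426347))/15 = -0.425450
I_{3,3} = -0.425450 + (-0.425450 − (-0.425188))/63 = -0.425454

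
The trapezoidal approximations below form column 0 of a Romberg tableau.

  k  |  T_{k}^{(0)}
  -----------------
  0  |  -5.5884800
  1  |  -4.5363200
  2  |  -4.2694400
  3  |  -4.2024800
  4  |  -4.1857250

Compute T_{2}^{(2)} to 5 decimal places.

Richardson extrapolation on the trapezoidal column (denominator 4−1=3):
T_{1}^{(1)} = (4·(-4.5363200) − (-5.5884800)) / 3 = -4.1856000
T_{2}^{(1)} = -4.2694400 + (-4.2694400 − (-4.5363200))/3 = -4.1804800
T_{2}^{(2)} = -4.1804800 + (-4.1804800 − (-4.1856000))/15 = -4.1801387

-4.18014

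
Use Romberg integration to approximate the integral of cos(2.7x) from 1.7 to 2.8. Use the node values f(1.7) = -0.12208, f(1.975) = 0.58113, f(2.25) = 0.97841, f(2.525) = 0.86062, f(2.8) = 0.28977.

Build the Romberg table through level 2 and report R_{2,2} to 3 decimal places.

R_{0,0} (trapezoid, 1 panel, h=1.1000): 0.09223
R_{1,0} (trapezoid, 2 panels, h=0.5500): 0.58424
R_{2,0} (trapezoid, 4 panels, h=0.2750): 0.68860
R_{1,1} = 0.58424 + (0.58424 − 0.09223)/3 = 0.74824
R_{2,1} = 0.68860 + (0.68860 − 0.58424)/3 = 0.72339
R_{2,2} = 0.72339 + (0.72339 − 0.74824)/15 = 0.72173

0.722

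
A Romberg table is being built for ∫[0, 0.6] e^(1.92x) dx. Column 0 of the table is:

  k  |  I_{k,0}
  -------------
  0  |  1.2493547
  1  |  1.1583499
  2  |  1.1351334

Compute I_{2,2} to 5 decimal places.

1.12735

Richardson extrapolation on the trapezoidal column (denominator 4−1=3):
I_{1,1} = (4·1.1583499 − 1.2493547) / 3 = 1.1280150
I_{2,1} = 1.1351334 + (1.1351334 − 1.1583499)/3 = 1.1273946
I_{2,2} = (16·1.1273946 − 1.1280150) / 15 = 1.1273532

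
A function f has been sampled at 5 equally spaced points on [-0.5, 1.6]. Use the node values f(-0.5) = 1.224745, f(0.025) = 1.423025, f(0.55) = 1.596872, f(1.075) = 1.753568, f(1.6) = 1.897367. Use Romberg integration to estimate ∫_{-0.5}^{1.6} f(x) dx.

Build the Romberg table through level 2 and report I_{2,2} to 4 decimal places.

3.3289

I_{0,0} (trapezoid, 1 panel, h=2.1000): 3.278218
I_{1,0} (trapezoid, 2 panels, h=1.0500): 3.315824
I_{2,0} (trapezoid, 4 panels, h=0.5250): 3.325624
I_{1,1} = 3.315824 + (3.315824 − 3.278218)/3 = 3.328359
I_{2,1} = 3.325624 + (3.325624 − 3.315824)/3 = 3.328891
I_{2,2} = 3.328891 + (3.328891 − 3.328359)/15 = 3.328926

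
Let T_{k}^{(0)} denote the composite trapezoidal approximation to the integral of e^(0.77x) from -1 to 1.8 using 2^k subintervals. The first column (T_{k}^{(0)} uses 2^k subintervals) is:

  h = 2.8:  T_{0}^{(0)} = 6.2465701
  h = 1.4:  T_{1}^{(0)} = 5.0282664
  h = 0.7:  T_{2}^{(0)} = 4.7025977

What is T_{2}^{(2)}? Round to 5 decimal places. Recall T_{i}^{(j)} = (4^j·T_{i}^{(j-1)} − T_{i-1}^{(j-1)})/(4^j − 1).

4.59217

Richardson extrapolation on the trapezoidal column (denominator 4−1=3):
T_{1}^{(1)} = 5.0282664 + (5.0282664 − 6.2465701)/3 = 4.6221652
T_{2}^{(1)} = (4·4.7025977 − 5.0282664) / 3 = 4.5940415
T_{2}^{(2)} = (16·4.5940415 − 4.6221652) / 15 = 4.5921666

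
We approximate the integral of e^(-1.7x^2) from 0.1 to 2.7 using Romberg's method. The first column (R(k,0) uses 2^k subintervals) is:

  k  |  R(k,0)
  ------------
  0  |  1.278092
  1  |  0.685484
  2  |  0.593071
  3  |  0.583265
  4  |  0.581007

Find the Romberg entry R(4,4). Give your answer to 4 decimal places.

Richardson extrapolation on the trapezoidal column (denominator 4−1=3):
R(1,1) = 0.685484 + (0.685484 − 1.278092)/3 = 0.487948
R(2,1) = 0.593071 + (0.593071 − 0.685484)/3 = 0.562267
R(3,1) = 0.583265 + (0.583265 − 0.593071)/3 = 0.579996
R(4,1) = (4·0.581007 − 0.583265) / 3 = 0.580254
R(2,2) = (16·0.562267 − 0.487948) / 15 = 0.567222
R(3,2) = (16·0.579996 − 0.562267) / 15 = 0.581178
R(4,2) = (16·0.580254 − 0.579996) / 15 = 0.580271
R(3,3) = 0.581178 + (0.581178 − 0.567222)/63 = 0.581400
R(4,3) = 0.580271 + (0.580271 − 0.581178)/63 = 0.580257
R(4,4) = 0.580257 + (0.580257 − 0.581400)/255 = 0.580253
(Column j=1 coincides with Simpson's rule on the same nodes.)

0.5803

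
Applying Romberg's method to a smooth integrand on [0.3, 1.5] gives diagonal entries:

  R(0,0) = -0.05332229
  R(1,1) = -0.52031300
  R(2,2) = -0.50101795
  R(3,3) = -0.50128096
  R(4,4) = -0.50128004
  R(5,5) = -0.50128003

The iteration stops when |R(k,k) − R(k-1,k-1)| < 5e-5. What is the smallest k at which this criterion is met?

k = 4

|R(1,1) − R(0,0)| = 0.46699071 ≥ 5e-5
|R(2,2) − R(1,1)| = 0.01929505 ≥ 5e-5
|R(3,3) − R(2,2)| = 0.00026301 ≥ 5e-5
|R(4,4) − R(3,3)| = 0.00000092 < 5e-5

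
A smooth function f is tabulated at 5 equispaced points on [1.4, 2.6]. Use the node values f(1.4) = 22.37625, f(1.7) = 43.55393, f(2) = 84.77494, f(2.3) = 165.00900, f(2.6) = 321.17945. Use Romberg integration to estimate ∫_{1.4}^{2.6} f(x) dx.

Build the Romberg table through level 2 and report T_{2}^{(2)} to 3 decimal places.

T_{0}^{(0)} (trapezoid, 1 panel, h=1.2000): 206.13342
T_{1}^{(0)} (trapezoid, 2 panels, h=0.6000): 153.93167
T_{2}^{(0)} (trapezoid, 4 panels, h=0.3000): 139.53472
T_{1}^{(1)} = 153.93167 + (153.93167 − 206.13342)/3 = 136.53109
T_{2}^{(1)} = 139.53472 + (139.53472 − 153.93167)/3 = 134.73574
T_{2}^{(2)} = 134.73574 + (134.73574 − 136.53109)/15 = 134.61605

134.616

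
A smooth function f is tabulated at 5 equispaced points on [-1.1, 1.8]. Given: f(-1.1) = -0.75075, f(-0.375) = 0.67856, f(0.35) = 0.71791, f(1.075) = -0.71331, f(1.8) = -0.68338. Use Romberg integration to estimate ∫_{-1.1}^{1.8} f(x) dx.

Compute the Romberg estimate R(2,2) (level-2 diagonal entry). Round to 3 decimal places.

-0.082

R(0,0) (trapezoid, 1 panel, h=2.9000): -2.07949
R(1,0) (trapezoid, 2 panels, h=1.4500): 0.00123
R(2,0) (trapezoid, 4 panels, h=0.7250): -0.02458
R(1,1) = 0.00123 + (0.00123 − (-2.07949))/3 = 0.69480
R(2,1) = -0.02458 + (-0.02458 − 0.00123)/3 = -0.03318
R(2,2) = -0.03318 + (-0.03318 − 0.69480)/15 = -0.08171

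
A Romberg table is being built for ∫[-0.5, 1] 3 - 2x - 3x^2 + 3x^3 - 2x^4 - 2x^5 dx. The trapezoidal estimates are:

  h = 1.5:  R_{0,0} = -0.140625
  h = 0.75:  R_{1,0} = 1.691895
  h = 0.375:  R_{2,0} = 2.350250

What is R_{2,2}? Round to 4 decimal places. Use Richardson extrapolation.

Richardson extrapolation on the trapezoidal column (denominator 4−1=3):
R_{1,1} = (4·1.691895 − (-0.140625)) / 3 = 2.302735
R_{2,1} = 2.350250 + (2.350250 − 1.691895)/3 = 2.569702
R_{2,2} = (16·2.569702 − 2.302735) / 15 = 2.587500

2.5875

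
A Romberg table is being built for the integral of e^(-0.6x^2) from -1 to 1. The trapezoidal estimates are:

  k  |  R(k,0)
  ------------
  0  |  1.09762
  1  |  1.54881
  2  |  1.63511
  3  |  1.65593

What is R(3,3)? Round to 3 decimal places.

R(1,1) = 1.54881 + (1.54881 − 1.09762)/3 = 1.69921
R(2,1) = 1.63511 + (1.63511 − 1.54881)/3 = 1.66388
R(3,1) = (4·1.65593 − 1.63511) / 3 = 1.66287
R(2,2) = (16·1.66388 − 1.69921) / 15 = 1.66152
R(3,2) = (16·1.66287 − 1.66388) / 15 = 1.66280
R(3,3) = 1.66280 + (1.66280 − 1.66152)/63 = 1.66282
(Column j=1 coincides with Simpson's rule on the same nodes.)

1.663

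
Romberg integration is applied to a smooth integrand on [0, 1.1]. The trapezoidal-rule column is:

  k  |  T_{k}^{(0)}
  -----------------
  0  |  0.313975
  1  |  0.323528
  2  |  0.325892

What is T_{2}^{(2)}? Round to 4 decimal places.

0.3267

T_{1}^{(1)} = 0.323528 + (0.323528 − 0.313975)/3 = 0.326712
T_{2}^{(1)} = (4·0.325892 − 0.323528) / 3 = 0.326680
T_{2}^{(2)} = 0.326680 + (0.326680 − 0.326712)/15 = 0.326678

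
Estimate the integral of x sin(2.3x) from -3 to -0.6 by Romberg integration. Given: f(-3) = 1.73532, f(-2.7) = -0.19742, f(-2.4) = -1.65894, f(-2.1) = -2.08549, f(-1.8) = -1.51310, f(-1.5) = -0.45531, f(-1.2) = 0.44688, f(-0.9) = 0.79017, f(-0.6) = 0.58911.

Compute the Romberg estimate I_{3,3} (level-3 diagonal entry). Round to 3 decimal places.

-1.091

I_{0,0} (trapezoid, 1 panel, h=2.4000): 2.78932
I_{1,0} (trapezoid, 2 panels, h=1.2000): -0.42106
I_{2,0} (trapezoid, 4 panels, h=0.6000): -0.93777
I_{3,0} (trapezoid, 8 panels, h=0.3000): -1.05330
I_{1,1} = -0.42106 + (-0.42106 − 2.78932)/3 = -1.49119
I_{2,1} = -0.93777 + (-0.93777 − (-0.42106))/3 = -1.11001
I_{3,1} = -1.05330 + (-1.05330 − (-0.93777))/3 = -1.09181
I_{2,2} = -1.11001 + (-1.11001 − (-1.49119))/15 = -1.08460
I_{3,2} = -1.09181 + (-1.09181 − (-1.11001))/15 = -1.09060
I_{3,3} = -1.09060 + (-1.09060 − (-1.08460))/63 = -1.09070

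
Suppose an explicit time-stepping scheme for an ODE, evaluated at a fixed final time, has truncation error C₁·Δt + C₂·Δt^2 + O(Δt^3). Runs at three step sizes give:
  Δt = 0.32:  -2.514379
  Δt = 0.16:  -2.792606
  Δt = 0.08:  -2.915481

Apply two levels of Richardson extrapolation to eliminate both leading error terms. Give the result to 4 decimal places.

First eliminate the Δt term (factor 2^1 = 2):
  B₁ = (2·(-2.792606) − (-2.514379))/1 = -3.070833
  B₂ = (2·(-2.915481) − (-2.792606))/1 = -3.038356
Then eliminate the Δt^2 term (factor 2^2 = 4):
  (4·(-3.038356) − (-3.070833))/3 = -3.027530

-3.0275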